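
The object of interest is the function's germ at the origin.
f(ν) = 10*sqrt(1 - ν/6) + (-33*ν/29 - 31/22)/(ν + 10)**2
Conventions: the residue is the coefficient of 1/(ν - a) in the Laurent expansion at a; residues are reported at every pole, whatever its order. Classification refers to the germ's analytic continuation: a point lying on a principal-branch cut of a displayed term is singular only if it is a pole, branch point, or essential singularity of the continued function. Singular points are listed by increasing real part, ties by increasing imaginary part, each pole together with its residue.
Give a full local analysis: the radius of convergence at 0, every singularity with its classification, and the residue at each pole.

Denominator factor (ν + 10)^2: pole of order 2 at -10, modulus 10.
Branch term (10)*sqrt(1 - ν/(6)): its argument vanishes at ν = 6, a square-root branch point, modulus 6.
The radius of convergence is the smallest modulus among the singular points: 6.
The branch term is analytic at -10 and contributes nothing to the residue; only the rational part matters.
At the order-2 pole -10 set g(ν) = (ν - (-10))^2*(rational part) = -33*ν/29 - 31/22.
Order-2 pole: residue = g'(a); g'(-10) = -33/29, so the residue is -33/29.
List the singular points by increasing real part (a conjugate pair: the negative imaginary part first).

Radius of convergence at 0: 6.
At -10: a pole of order 2; residue -33/29.
At 6: an algebraic (square-root) branch point.


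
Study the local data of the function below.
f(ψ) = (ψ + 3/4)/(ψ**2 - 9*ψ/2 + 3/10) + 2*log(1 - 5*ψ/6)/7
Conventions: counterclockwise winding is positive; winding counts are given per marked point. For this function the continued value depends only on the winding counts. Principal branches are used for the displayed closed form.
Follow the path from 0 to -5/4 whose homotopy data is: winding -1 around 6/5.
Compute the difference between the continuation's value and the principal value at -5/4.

Continued minus principal equals -(4/7)*pi*i.

The rational part is single-valued and drops out of the difference; each branch term changes only by its own monodromy.
(2/7)*log(1 - ψ/(6/5)): each positive loop around 6/5 adds 2*pi*i to the log, so winding -1 contributes (2/7)*(-1)*2*pi*i = -(4/7)*pi*i.
Summing the contributions at ψ = -5/4 gives -(4/7)*pi*i.


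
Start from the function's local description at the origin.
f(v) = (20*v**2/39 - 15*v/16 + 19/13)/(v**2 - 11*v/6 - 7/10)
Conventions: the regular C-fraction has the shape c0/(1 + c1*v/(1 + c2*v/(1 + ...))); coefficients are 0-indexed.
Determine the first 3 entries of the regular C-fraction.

Taylor coefficients (expand at 0): a_0 = -190/91, a_1 = 104075/15288, a_2 = -6916925/321048.
c0 = a_0 = -190/91. Peel one level at a time: if S = 1 + c*v/S' with S'(0) = 1, then c is the v-coefficient of S and S' = c*v/(S - 1).
S_1 = c0/f = 1 + (20815/6384)*v + (605485/1940736)*v^2 + ...; c1 = 20815/6384.
S_2 = c1*v/(S_1 - 1) = 1 + (-121097/1265552)*v + ...; c2 = -121097/1265552.

The regular C-fraction coefficients are [-190/91, 20815/6384, -121097/1265552].


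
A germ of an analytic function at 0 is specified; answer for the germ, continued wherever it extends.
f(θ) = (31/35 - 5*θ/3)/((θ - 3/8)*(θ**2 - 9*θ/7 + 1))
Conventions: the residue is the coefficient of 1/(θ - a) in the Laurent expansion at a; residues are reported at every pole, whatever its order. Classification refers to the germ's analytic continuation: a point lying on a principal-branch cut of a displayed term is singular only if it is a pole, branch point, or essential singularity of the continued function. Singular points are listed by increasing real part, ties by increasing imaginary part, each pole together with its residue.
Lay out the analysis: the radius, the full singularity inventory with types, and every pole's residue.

Radius of convergence at 0: 3/8.
At 3/8: a pole of order 1; residue 584/1475.
At (9/14) - ((1/14)*sqrt(115))*i: a pole of order 1; residue (-292/1475) - ((9668/101775)*sqrt(115))*i.
At (9/14) + ((1/14)*sqrt(115))*i: a pole of order 1; residue (-292/1475) + ((9668/101775)*sqrt(115))*i.

Denominator factor (θ**2 - 9*θ/7 + 1): discriminant -115/49, complex-conjugate roots (9/14) + ((1/14)*sqrt(115))*i and (9/14) - ((1/14)*sqrt(115))*i; poles of order 1, moduli 1 and 1.
Denominator factor (θ - 3/8): pole of order 1 at 3/8, modulus 3/8.
The radius of convergence is the smallest modulus among the singular points: 3/8.
At the order-1 pole 3/8 set g(θ) = (θ - (3/8))*f(θ) = (31/35 - 5*θ/3)/(θ**2 - 9*θ/7 + 1).
Simple pole: residue = g(a) at a = 3/8, which is 584/1475.
The factor θ**2 - 9*θ/7 + 1 splits as (θ - a)(θ - a') with a = (9/14) - ((1/14)*sqrt(115))*i, a' = (9/14) + ((1/14)*sqrt(115))*i. At the order-1 pole a set g(θ) = (θ - a)*f(θ) = [(31/35 - 5*θ/3)/(θ - 3/8)] / (θ - a').
Simple pole: residue = g(a) at a = (9/14) - ((1/14)*sqrt(115))*i, which is (-292/1475) - ((9668/101775)*sqrt(115))*i.
The factor θ**2 - 9*θ/7 + 1 splits as (θ - a)(θ - a') with a = (9/14) + ((1/14)*sqrt(115))*i, a' = (9/14) - ((1/14)*sqrt(115))*i. At the order-1 pole a set g(θ) = (θ - a)*f(θ) = [(31/35 - 5*θ/3)/(θ - 3/8)] / (θ - a').
Simple pole: residue = g(a) at a = (9/14) + ((1/14)*sqrt(115))*i, which is (-292/1475) + ((9668/101775)*sqrt(115))*i.
List the singular points by increasing real part (a conjugate pair: the negative imaginary part first).


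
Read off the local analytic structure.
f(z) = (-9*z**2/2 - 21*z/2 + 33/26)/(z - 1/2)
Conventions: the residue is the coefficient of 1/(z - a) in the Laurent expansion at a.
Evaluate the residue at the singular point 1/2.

The residue is -531/104.

At the order-1 pole 1/2 set g(z) = (z - (1/2))*f(z) = -9*z**2/2 - 21*z/2 + 33/26.
Simple pole: residue = g(a) at a = 1/2, which is -531/104.


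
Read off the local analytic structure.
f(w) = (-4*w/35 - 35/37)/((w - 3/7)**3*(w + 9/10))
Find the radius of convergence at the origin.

Denominator factor (w - 3/7)^3: pole of order 3 at 3/7, modulus 3/7.
Denominator factor (w + 9/10): pole of order 1 at -9/10, modulus 9/10.
The radius of convergence is the smallest modulus among the singular points: 3/7.

The radius of convergence is 3/7.


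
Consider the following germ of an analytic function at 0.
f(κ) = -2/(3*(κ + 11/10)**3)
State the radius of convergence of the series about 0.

The radius of convergence is 11/10.

Denominator factor (κ + 11/10)^3: pole of order 3 at -11/10, modulus 11/10.
The radius of convergence is the smallest modulus among the singular points: 11/10.


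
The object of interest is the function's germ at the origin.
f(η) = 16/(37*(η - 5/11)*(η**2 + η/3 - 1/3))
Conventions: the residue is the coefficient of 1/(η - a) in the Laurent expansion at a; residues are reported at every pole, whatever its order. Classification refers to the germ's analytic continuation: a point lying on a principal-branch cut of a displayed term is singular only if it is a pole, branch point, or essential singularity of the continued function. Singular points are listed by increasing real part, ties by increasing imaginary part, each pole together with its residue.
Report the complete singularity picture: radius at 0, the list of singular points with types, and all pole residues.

Radius of convergence at 0: -1/6 + (1/6)*sqrt(13).
At -1/6 - (1/6)*sqrt(13): a pole of order 1; residue -968/111 + (3608/1443)*sqrt(13).
At -1/6 + (1/6)*sqrt(13): a pole of order 1; residue -968/111 - (3608/1443)*sqrt(13).
At 5/11: a pole of order 1; residue 1936/111.

Denominator factor (η - 5/11): pole of order 1 at 5/11, modulus 5/11.
Denominator factor (η**2 + η/3 - 1/3): discriminant 13/9, real irrational roots -1/6 + (1/6)*sqrt(13) and -1/6 - (1/6)*sqrt(13); poles of order 1, moduli -1/6 + (1/6)*sqrt(13) and 1/6 + (1/6)*sqrt(13).
The radius of convergence is the smallest modulus among the singular points: -1/6 + (1/6)*sqrt(13).
The factor η**2 + η/3 - 1/3 splits as (η - a)(η - a') with a = -1/6 - (1/6)*sqrt(13), a' = -1/6 + (1/6)*sqrt(13). At the order-1 pole a set g(η) = (η - a)*f(η) = [16/(37*(η - 5/11))] / (η - a').
Simple pole: residue = g(a) at a = -1/6 - (1/6)*sqrt(13), which is -968/111 + (3608/1443)*sqrt(13).
The factor η**2 + η/3 - 1/3 splits as (η - a)(η - a') with a = -1/6 + (1/6)*sqrt(13), a' = -1/6 - (1/6)*sqrt(13). At the order-1 pole a set g(η) = (η - a)*f(η) = [16/(37*(η - 5/11))] / (η - a').
Simple pole: residue = g(a) at a = -1/6 + (1/6)*sqrt(13), which is -968/111 - (3608/1443)*sqrt(13).
At the order-1 pole 5/11 set g(η) = (η - (5/11))*f(η) = 16/(37*(η**2 + η/3 - 1/3)).
Simple pole: residue = g(a) at a = 5/11, which is 1936/111.
List the singular points by increasing real part (a conjugate pair: the negative imaginary part first).


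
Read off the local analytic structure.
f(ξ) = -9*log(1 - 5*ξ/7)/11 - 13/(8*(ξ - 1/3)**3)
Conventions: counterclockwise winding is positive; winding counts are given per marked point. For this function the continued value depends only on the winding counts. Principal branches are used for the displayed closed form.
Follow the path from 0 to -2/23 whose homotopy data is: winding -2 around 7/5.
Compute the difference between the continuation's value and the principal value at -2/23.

Continued minus principal equals (36/11)*pi*i.

The rational part is single-valued and drops out of the difference; each branch term changes only by its own monodromy.
(-9/11)*log(1 - ξ/(7/5)): each positive loop around 7/5 adds 2*pi*i to the log, so winding -2 contributes (-9/11)*(-2)*2*pi*i = (36/11)*pi*i.
Summing the contributions at ξ = -2/23 gives (36/11)*pi*i.


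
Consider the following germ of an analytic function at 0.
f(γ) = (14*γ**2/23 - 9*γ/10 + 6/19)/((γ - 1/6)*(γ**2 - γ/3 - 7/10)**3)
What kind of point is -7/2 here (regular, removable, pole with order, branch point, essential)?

The point is a regular point.

Denominator factors: γ**2 - γ/3 - 7/10 = 763/60 at γ = -7/2; γ - 1/6 = -11/3 at γ = -7/2 — none vanishes.
So the germ continues analytically to -7/2.


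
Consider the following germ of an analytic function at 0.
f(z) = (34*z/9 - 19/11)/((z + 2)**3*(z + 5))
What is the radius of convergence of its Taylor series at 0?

The radius of convergence is 2.

Denominator factor (z + 2)^3: pole of order 3 at -2, modulus 2.
Denominator factor (z + 5): pole of order 1 at -5, modulus 5.
The radius of convergence is the smallest modulus among the singular points: 2.


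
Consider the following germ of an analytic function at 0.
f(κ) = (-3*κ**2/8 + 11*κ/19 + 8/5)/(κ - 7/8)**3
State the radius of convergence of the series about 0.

Denominator factor (κ - 7/8)^3: pole of order 3 at 7/8, modulus 7/8.
The radius of convergence is the smallest modulus among the singular points: 7/8.

The radius of convergence is 7/8.


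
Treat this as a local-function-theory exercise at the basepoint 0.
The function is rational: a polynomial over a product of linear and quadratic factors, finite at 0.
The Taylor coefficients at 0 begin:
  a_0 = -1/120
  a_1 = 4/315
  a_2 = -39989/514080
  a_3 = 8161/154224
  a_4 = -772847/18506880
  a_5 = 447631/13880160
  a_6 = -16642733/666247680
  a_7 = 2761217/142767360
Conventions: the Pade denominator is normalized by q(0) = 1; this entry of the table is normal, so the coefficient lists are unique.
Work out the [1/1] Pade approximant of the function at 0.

The Pade approximant has numerator coefficients [-1/120, -70097/1827840]; denominator coefficients [1, 39989/6528].

Taylor coefficients needed (read off): a_0 = -1/120, a_1 = 4/315, a_2 = -39989/514080.
Write the denominator as Q(v) = 1 + q1*v. Requiring Q*f - P = O(v^3) with deg P <= 1 kills the coefficients of v^2..v^2 in Q*f:
  v^2: a_2 + q1*a_1 = 0, i.e. -39989/514080 + (4/315)*q1 = 0.
Solving this linear system: q1 = 39989/6528.
The numerator is Q*f truncated at degree 1: P0 = a_0 = -1/120; P1 = a_1 + q1*a_0 = -70097/1827840.


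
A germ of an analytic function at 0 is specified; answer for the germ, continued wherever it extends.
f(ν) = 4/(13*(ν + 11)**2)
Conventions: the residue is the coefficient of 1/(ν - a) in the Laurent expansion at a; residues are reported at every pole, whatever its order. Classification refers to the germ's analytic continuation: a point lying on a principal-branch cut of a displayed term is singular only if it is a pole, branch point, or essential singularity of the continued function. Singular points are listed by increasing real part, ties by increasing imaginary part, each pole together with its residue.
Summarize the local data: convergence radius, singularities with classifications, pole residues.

Radius of convergence at 0: 11.
At -11: a pole of order 2; residue 0.

Denominator factor (ν + 11)^2: pole of order 2 at -11, modulus 11.
The radius of convergence is the smallest modulus among the singular points: 11.
At the order-2 pole -11 set g(ν) = (ν - (-11))^2*f(ν) = 4/13.
Order-2 pole: residue = g'(a); g'(-11) = 0, so the residue is 0.


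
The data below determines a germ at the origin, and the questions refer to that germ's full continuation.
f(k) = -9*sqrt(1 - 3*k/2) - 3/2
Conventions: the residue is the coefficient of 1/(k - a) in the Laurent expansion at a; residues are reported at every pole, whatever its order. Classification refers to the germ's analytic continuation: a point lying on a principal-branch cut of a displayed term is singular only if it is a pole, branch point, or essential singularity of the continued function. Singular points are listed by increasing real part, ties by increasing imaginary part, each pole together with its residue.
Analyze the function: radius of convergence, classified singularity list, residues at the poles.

Branch term (-9)*sqrt(1 - k/(2/3)): its argument vanishes at k = 2/3, a square-root branch point, modulus 2/3.
The radius of convergence is the smallest modulus among the singular points: 2/3.

Radius of convergence at 0: 2/3.
At 2/3: an algebraic (square-root) branch point.


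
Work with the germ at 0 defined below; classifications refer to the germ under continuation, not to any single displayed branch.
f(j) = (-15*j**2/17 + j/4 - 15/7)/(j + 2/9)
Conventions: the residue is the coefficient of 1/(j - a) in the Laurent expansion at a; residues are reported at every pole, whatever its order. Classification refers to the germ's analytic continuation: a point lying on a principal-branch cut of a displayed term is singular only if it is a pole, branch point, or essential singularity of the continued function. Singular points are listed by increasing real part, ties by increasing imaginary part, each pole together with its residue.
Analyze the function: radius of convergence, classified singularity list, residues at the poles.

Radius of convergence at 0: 2/9.
At -2/9: a pole of order 1; residue -14407/6426.

Denominator factor (j + 2/9): pole of order 1 at -2/9, modulus 2/9.
The radius of convergence is the smallest modulus among the singular points: 2/9.
At the order-1 pole -2/9 set g(j) = (j - (-2/9))*f(j) = -15*j**2/17 + j/4 - 15/7.
Simple pole: residue = g(a) at a = -2/9, which is -14407/6426.


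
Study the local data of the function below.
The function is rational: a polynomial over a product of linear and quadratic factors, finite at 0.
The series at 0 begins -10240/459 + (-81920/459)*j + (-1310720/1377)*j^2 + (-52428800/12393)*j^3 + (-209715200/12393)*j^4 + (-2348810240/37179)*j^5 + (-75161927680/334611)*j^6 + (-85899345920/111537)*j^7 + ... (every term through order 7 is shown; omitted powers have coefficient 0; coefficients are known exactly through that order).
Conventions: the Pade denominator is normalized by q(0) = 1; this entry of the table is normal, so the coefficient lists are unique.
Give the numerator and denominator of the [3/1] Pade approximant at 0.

The Pade approximant has numerator coefficients [-10240/459, -40960/459, -327680/1377, -5242880/12393]; denominator coefficients [1, -4].

Taylor coefficients needed (read off): a_0 = -10240/459, a_1 = -81920/459, a_2 = -1310720/1377, a_3 = -52428800/12393, a_4 = -209715200/12393.
Write the denominator as Q(j) = 1 + q1*j. Requiring Q*f - P = O(j^5) with deg P <= 3 kills the coefficients of j^4..j^4 in Q*f:
  j^4: a_4 + q1*a_3 = 0, i.e. -209715200/12393 + (-52428800/12393)*q1 = 0.
Solving this linear system: q1 = -4.
The numerator is Q*f truncated at degree 3: P0 = a_0 = -10240/459; P1 = a_1 + q1*a_0 = -40960/459; P2 = a_2 + q1*a_1 = -327680/1377; P3 = a_3 + q1*a_2 = -5242880/12393.


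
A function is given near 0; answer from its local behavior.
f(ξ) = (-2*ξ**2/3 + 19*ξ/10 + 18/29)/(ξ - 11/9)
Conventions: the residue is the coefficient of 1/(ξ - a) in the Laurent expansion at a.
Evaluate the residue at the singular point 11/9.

At the order-1 pole 11/9 set g(ξ) = (ξ - (11/9))*f(ξ) = -2*ξ**2/3 + 19*ξ/10 + 18/29.
Simple pole: residue = g(a) at a = 11/9, which is 137207/70470.

The residue is 137207/70470.


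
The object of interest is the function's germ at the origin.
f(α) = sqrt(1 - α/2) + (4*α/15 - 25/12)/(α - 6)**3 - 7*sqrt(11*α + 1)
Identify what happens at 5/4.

Denominator factors: α - 6 = -19/4 at α = 5/4 — none vanishes.
Branch term sqrt(1 - α/(2)): argument at 5/4 is 3/8, nonzero, so 5/4 is not its branch point (a point on a principal cut is still regular for the continued germ).
Branch term sqrt(1 - α/(-1/11)): argument at 5/4 is 59/4, nonzero, so 5/4 is not its branch point (a point on a principal cut is still regular for the continued germ).
So the germ continues analytically to 5/4.

The point is a regular point.


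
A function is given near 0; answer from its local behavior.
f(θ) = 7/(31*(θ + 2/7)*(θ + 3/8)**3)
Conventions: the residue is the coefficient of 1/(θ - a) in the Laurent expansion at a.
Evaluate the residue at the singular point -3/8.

At the order-3 pole -3/8 set g(θ) = (θ - (-3/8))^3*f(θ) = 7/(31*(θ + 2/7)).
Order-3 pole: residue = g''(a)/2; g''(-3/8) = -2458624/3875, so the residue is -1229312/3875.

The residue is -1229312/3875.


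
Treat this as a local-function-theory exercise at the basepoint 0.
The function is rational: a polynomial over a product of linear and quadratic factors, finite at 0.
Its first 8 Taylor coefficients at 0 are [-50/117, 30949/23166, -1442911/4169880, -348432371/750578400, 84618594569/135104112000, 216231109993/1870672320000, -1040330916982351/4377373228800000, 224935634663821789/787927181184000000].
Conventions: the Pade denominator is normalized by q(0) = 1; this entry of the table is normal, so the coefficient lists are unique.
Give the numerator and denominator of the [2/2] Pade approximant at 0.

Taylor coefficients needed (read off): a_0 = -50/117, a_1 = 30949/23166, a_2 = -1442911/4169880, a_3 = -348432371/750578400, a_4 = 84618594569/135104112000.
Write the denominator as Q(α) = 1 + q1*α + q2*α^2. Requiring Q*f - P = O(α^5) with deg P <= 2 kills the coefficients of α^3..α^4 in Q*f:
  α^3: a_3 + q1*a_2 + q2*a_1 = 0, i.e. -348432371/750578400 + (-1442911/4169880)*q1 + (30949/23166)*q2 = 0.
  α^4: a_4 + q1*a_3 + q2*a_2 = 0, i.e. 84618594569/135104112000 + (-348432371/750578400)*q1 + (-1442911/4169880)*q2 = 0.
Solving this linear system: q1 = 6531185131/7147569780, q2 = 10438195219/17868924450.
The numerator is Q*f truncated at degree 2: P0 = a_0 = -50/117; P1 = a_1 + q1*a_0 = 5368703852/5678347103; P2 = a_2 + q1*a_1 + q2*a_0 = 17747298564/28391735515.

The Pade approximant has numerator coefficients [-50/117, 5368703852/5678347103, 17747298564/28391735515]; denominator coefficients [1, 6531185131/7147569780, 10438195219/17868924450].


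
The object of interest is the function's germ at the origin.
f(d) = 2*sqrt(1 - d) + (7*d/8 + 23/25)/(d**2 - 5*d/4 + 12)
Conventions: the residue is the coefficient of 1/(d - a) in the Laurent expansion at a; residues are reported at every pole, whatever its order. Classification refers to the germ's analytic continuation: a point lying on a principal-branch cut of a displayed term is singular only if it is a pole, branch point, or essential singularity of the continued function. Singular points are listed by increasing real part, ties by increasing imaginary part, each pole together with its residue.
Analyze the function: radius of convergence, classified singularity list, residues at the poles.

Radius of convergence at 0: 1.
At (5/8) - ((1/8)*sqrt(743))*i: a pole of order 1; residue (7/16) + ((2347/297200)*sqrt(743))*i.
At (5/8) + ((1/8)*sqrt(743))*i: a pole of order 1; residue (7/16) - ((2347/297200)*sqrt(743))*i.
At 1: an algebraic (square-root) branch point.

Denominator factor (d**2 - 5*d/4 + 12): discriminant -743/16, complex-conjugate roots (5/8) + ((1/8)*sqrt(743))*i and (5/8) - ((1/8)*sqrt(743))*i; poles of order 1, moduli (2)*sqrt(3) and (2)*sqrt(3).
Branch term (2)*sqrt(1 - d/(1)): its argument vanishes at d = 1, a square-root branch point, modulus 1.
The radius of convergence is the smallest modulus among the singular points: 1.
The branch term is analytic at (5/8) - ((1/8)*sqrt(743))*i and contributes nothing to the residue; only the rational part matters.
The factor d**2 - 5*d/4 + 12 splits as (d - a)(d - a') with a = (5/8) - ((1/8)*sqrt(743))*i, a' = (5/8) + ((1/8)*sqrt(743))*i. At the order-1 pole a set g(d) = (d - a)*(rational part) = [7*d/8 + 23/25] / (d - a').
Simple pole: residue = g(a) at a = (5/8) - ((1/8)*sqrt(743))*i, which is (7/16) + ((2347/297200)*sqrt(743))*i.
The branch term is analytic at (5/8) + ((1/8)*sqrt(743))*i and contributes nothing to the residue; only the rational part matters.
The factor d**2 - 5*d/4 + 12 splits as (d - a)(d - a') with a = (5/8) + ((1/8)*sqrt(743))*i, a' = (5/8) - ((1/8)*sqrt(743))*i. At the order-1 pole a set g(d) = (d - a)*(rational part) = [7*d/8 + 23/25] / (d - a').
Simple pole: residue = g(a) at a = (5/8) + ((1/8)*sqrt(743))*i, which is (7/16) - ((2347/297200)*sqrt(743))*i.
List the singular points by increasing real part (a conjugate pair: the negative imaginary part first).


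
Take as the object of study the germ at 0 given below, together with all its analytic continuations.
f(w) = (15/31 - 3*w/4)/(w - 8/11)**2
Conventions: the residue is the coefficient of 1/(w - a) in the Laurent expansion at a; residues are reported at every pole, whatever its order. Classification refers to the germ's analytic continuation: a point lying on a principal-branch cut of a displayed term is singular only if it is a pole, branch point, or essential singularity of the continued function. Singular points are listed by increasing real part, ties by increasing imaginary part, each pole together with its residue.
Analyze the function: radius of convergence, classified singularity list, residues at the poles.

Radius of convergence at 0: 8/11.
At 8/11: a pole of order 2; residue -3/4.

Denominator factor (w - 8/11)^2: pole of order 2 at 8/11, modulus 8/11.
The radius of convergence is the smallest modulus among the singular points: 8/11.
At the order-2 pole 8/11 set g(w) = (w - (8/11))^2*f(w) = 15/31 - 3*w/4.
Order-2 pole: residue = g'(a); g'(8/11) = -3/4, so the residue is -3/4.


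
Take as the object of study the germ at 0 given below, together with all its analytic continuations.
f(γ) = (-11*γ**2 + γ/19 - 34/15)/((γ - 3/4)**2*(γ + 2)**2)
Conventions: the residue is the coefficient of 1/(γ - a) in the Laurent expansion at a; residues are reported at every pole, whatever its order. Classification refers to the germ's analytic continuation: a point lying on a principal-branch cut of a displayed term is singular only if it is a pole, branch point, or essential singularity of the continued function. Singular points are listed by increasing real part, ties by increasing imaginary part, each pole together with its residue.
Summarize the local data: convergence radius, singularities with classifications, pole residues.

Denominator factor (γ - 3/4)^2: pole of order 2 at 3/4, modulus 3/4.
Denominator factor (γ + 2)^2: pole of order 2 at -2, modulus 2.
The radius of convergence is the smallest modulus among the singular points: 3/4.
At the order-2 pole -2 set g(γ) = (γ - (-2))^2*f(γ) = (-11*γ**2 + γ/19 - 34/15)/(γ - 3/4)**2.
Order-2 pole: residue = g'(a); g'(-2) = 518032/379335, so the residue is 518032/379335.
At the order-2 pole 3/4 set g(γ) = (γ - (3/4))^2*f(γ) = (-11*γ**2 + γ/19 - 34/15)/(γ + 2)**2.
Order-2 pole: residue = g'(a); g'(3/4) = -518032/379335, so the residue is -518032/379335.
List the singular points by increasing real part (a conjugate pair: the negative imaginary part first).

Radius of convergence at 0: 3/4.
At -2: a pole of order 2; residue 518032/379335.
At 3/4: a pole of order 2; residue -518032/379335.


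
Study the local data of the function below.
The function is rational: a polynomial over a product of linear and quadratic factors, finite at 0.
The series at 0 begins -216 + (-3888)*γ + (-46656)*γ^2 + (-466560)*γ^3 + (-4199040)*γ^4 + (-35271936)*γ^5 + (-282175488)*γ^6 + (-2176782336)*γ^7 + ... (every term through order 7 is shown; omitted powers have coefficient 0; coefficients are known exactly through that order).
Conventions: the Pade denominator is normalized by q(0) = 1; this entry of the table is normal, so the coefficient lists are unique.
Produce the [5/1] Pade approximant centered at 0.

Taylor coefficients needed (read off): a_0 = -216, a_1 = -3888, a_2 = -46656, a_3 = -466560, a_4 = -4199040, a_5 = -35271936, a_6 = -282175488.
Write the denominator as Q(γ) = 1 + q1*γ. Requiring Q*f - P = O(γ^7) with deg P <= 5 kills the coefficients of γ^6..γ^6 in Q*f:
  γ^6: a_6 + q1*a_5 = 0, i.e. -282175488 + (-35271936)*q1 = 0.
Solving this linear system: q1 = -8.
The numerator is Q*f truncated at degree 5: P0 = a_0 = -216; P1 = a_1 + q1*a_0 = -2160; P2 = a_2 + q1*a_1 = -15552; P3 = a_3 + q1*a_2 = -93312; P4 = a_4 + q1*a_3 = -466560; P5 = a_5 + q1*a_4 = -1679616.

The Pade approximant has numerator coefficients [-216, -2160, -15552, -93312, -466560, -1679616]; denominator coefficients [1, -8].


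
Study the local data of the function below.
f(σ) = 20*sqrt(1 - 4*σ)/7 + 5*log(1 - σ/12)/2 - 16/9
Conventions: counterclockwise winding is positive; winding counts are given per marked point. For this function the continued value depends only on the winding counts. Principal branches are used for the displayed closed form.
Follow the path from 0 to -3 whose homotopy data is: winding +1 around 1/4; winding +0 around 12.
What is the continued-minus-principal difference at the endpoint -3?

Continued minus principal equals -(40/7)*sqrt(13).

The rational part is single-valued and drops out of the difference; each branch term changes only by its own monodromy.
(20/7)*sqrt(1 - σ/(1/4)): winding +1 is odd, the square root flips sign, contributing -2*(20/7)*sqrt(1 - (-3)/(1/4)) = -2*(20/7)*sqrt(13) = -(40/7)*sqrt(13).
(5/2)*log(1 - σ/(12)): winding 0 around 12, so this term returns to its principal value, contribution 0.
Summing the contributions at σ = -3 gives -(40/7)*sqrt(13).


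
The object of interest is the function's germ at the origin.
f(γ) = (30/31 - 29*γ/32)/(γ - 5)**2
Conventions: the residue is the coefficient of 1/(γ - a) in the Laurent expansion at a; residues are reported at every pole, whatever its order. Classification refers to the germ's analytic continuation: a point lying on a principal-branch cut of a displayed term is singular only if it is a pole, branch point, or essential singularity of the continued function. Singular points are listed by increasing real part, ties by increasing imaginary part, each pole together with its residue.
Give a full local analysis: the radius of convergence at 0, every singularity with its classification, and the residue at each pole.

Denominator factor (γ - 5)^2: pole of order 2 at 5, modulus 5.
The radius of convergence is the smallest modulus among the singular points: 5.
At the order-2 pole 5 set g(γ) = (γ - (5))^2*f(γ) = 30/31 - 29*γ/32.
Order-2 pole: residue = g'(a); g'(5) = -29/32, so the residue is -29/32.

Radius of convergence at 0: 5.
At 5: a pole of order 2; residue -29/32.


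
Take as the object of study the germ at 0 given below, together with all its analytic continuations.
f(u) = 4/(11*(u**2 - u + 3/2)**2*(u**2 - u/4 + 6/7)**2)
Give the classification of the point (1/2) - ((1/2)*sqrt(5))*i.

The denominator factor u**2 - u + 3/2 vanishes at (1/2) - ((1/2)*sqrt(5))*i and appears to the power 2; the numerator there equals 4/11, nonzero, and no other factor vanishes.
Hence a pole whose order is the multiplicity, 2.

The point is a pole of order 2.


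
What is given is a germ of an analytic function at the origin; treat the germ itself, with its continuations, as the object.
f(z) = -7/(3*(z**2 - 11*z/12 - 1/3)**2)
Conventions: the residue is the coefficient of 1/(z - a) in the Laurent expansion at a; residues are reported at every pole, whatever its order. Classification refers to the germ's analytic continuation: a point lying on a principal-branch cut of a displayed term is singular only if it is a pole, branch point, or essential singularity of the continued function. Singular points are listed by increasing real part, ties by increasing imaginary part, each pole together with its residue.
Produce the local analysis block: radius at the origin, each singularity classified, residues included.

Radius of convergence at 0: -11/24 + (1/24)*sqrt(313).
At 11/24 - (1/24)*sqrt(313): a pole of order 2; residue -(8064/97969)*sqrt(313).
At 11/24 + (1/24)*sqrt(313): a pole of order 2; residue (8064/97969)*sqrt(313).

Denominator factor (z**2 - 11*z/12 - 1/3)^2: discriminant 313/144, real irrational roots 11/24 + (1/24)*sqrt(313) and 11/24 - (1/24)*sqrt(313); poles of order 2, moduli 11/24 + (1/24)*sqrt(313) and -11/24 + (1/24)*sqrt(313).
The radius of convergence is the smallest modulus among the singular points: -11/24 + (1/24)*sqrt(313).
The factor z**2 - 11*z/12 - 1/3 splits as (z - a)(z - a') with a = 11/24 - (1/24)*sqrt(313), a' = 11/24 + (1/24)*sqrt(313). At the order-2 pole a set g(z) = (z - a)^2*f(z) = [-7/3] / (z - a')^2.
Order-2 pole: residue = g'(a); g'(11/24 - (1/24)*sqrt(313)) = -(8064/97969)*sqrt(313), so the residue is -(8064/97969)*sqrt(313).
The factor z**2 - 11*z/12 - 1/3 splits as (z - a)(z - a') with a = 11/24 + (1/24)*sqrt(313), a' = 11/24 - (1/24)*sqrt(313). At the order-2 pole a set g(z) = (z - a)^2*f(z) = [-7/3] / (z - a')^2.
Order-2 pole: residue = g'(a); g'(11/24 + (1/24)*sqrt(313)) = (8064/97969)*sqrt(313), so the residue is (8064/97969)*sqrt(313).
List the singular points by increasing real part (a conjugate pair: the negative imaginary part first).


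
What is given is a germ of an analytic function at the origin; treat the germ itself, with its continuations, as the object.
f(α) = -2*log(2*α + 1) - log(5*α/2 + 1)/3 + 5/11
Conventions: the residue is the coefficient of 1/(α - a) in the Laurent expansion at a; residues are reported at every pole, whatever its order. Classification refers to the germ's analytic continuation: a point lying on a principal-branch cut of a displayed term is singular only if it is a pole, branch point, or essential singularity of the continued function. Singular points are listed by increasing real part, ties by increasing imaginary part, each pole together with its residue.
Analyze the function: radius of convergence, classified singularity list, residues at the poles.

Branch term (-2)*log(1 - α/(-1/2)): its argument vanishes at α = -1/2, a logarithmic branch point, modulus 1/2.
Branch term (-1/3)*log(1 - α/(-2/5)): its argument vanishes at α = -2/5, a logarithmic branch point, modulus 2/5.
The radius of convergence is the smallest modulus among the singular points: 2/5.
List the singular points by increasing real part (a conjugate pair: the negative imaginary part first).

Radius of convergence at 0: 2/5.
At -1/2: a logarithmic branch point.
At -2/5: a logarithmic branch point.


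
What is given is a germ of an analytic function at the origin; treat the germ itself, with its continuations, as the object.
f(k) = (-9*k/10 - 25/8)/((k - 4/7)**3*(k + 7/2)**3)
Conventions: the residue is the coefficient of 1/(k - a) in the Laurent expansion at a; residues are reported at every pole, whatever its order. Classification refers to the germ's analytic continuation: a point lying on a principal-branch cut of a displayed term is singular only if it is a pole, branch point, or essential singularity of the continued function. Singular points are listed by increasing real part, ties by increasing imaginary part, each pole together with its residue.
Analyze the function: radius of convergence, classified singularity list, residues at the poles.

Radius of convergence at 0: 4/7.
At -7/2: a pole of order 3; residue 9719248/1002820095.
At 4/7: a pole of order 3; residue -9719248/1002820095.

Denominator factor (k + 7/2)^3: pole of order 3 at -7/2, modulus 7/2.
Denominator factor (k - 4/7)^3: pole of order 3 at 4/7, modulus 4/7.
The radius of convergence is the smallest modulus among the singular points: 4/7.
At the order-3 pole -7/2 set g(k) = (k - (-7/2))^3*f(k) = (-9*k/10 - 25/8)/(k - 4/7)**3.
Order-3 pole: residue = g''(a)/2; g''(-7/2) = 19438496/1002820095, so the residue is 9719248/1002820095.
At the order-3 pole 4/7 set g(k) = (k - (4/7))^3*f(k) = (-9*k/10 - 25/8)/(k + 7/2)**3.
Order-3 pole: residue = g''(a)/2; g''(4/7) = -19438496/1002820095, so the residue is -9719248/1002820095.
List the singular points by increasing real part (a conjugate pair: the negative imaginary part first).


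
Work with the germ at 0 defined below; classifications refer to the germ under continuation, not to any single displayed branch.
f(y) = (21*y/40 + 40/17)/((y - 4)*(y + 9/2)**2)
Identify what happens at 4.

The denominator factor y - 4 vanishes at 4 and appears to the power 1; the numerator there equals 757/170, nonzero, and no other factor vanishes.
Hence a pole whose order is the multiplicity, 1.

The point is a pole of order 1.


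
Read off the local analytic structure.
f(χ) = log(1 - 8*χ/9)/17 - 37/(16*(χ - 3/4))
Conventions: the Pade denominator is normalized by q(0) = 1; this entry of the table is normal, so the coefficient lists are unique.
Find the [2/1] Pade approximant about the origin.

Taylor coefficients needed (expand at 0): a_0 = 37/12, a_1 = 69/17, a_2 = 7516/1377, a_3 = 271216/37179.
Write the denominator as Q(χ) = 1 + q1*χ. Requiring Q*f - P = O(χ^4) with deg P <= 2 kills the coefficients of χ^3..χ^3 in Q*f:
  χ^3: a_3 + q1*a_2 = 0, i.e. 271216/37179 + (7516/1377)*q1 = 0.
Solving this linear system: q1 = -67804/50733.
The numerator is Q*f truncated at degree 2: P0 = a_0 = 37/12; P1 = a_1 + q1*a_0 = -160448/2587383; P2 = a_2 + q1*a_1 = 87136/2587383.

The Pade approximant has numerator coefficients [37/12, -160448/2587383, 87136/2587383]; denominator coefficients [1, -67804/50733].


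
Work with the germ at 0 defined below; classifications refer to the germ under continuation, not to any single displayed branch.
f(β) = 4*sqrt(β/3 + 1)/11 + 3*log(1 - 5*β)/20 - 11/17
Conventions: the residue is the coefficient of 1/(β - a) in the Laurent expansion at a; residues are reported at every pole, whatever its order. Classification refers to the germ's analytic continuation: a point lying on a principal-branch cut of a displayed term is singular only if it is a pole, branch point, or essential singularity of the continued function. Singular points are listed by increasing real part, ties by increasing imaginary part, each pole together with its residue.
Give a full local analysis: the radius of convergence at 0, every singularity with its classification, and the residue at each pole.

Branch term (3/20)*log(1 - β/(1/5)): its argument vanishes at β = 1/5, a logarithmic branch point, modulus 1/5.
Branch term (4/11)*sqrt(1 - β/(-3)): its argument vanishes at β = -3, a square-root branch point, modulus 3.
The radius of convergence is the smallest modulus among the singular points: 1/5.
List the singular points by increasing real part (a conjugate pair: the negative imaginary part first).

Radius of convergence at 0: 1/5.
At -3: an algebraic (square-root) branch point.
At 1/5: a logarithmic branch point.


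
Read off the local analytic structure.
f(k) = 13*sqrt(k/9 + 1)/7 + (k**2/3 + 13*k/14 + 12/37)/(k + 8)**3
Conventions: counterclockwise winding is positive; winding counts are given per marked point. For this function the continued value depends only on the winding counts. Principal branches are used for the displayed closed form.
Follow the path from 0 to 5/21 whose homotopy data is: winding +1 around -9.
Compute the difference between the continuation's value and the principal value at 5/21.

The rational part is single-valued and drops out of the difference; each branch term changes only by its own monodromy.
(13/7)*sqrt(1 - k/(-9)): winding +1 is odd, the square root flips sign, contributing -2*(13/7)*sqrt(1 - (5/21)/(-9)) = -2*(13/7)*sqrt(194/189) = -(26/441)*sqrt(4074).
Summing the contributions at k = 5/21 gives -(26/441)*sqrt(4074).

Continued minus principal equals -(26/441)*sqrt(4074).


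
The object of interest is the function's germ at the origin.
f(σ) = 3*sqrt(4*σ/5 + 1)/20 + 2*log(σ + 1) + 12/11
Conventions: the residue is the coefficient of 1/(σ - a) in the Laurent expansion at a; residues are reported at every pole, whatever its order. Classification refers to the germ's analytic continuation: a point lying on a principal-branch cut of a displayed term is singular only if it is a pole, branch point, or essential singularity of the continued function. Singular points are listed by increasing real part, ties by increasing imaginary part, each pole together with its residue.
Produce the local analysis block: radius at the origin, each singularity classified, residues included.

Radius of convergence at 0: 1.
At -5/4: an algebraic (square-root) branch point.
At -1: a logarithmic branch point.

Branch term (3/20)*sqrt(1 - σ/(-5/4)): its argument vanishes at σ = -5/4, a square-root branch point, modulus 5/4.
Branch term (2)*log(1 - σ/(-1)): its argument vanishes at σ = -1, a logarithmic branch point, modulus 1.
The radius of convergence is the smallest modulus among the singular points: 1.
List the singular points by increasing real part (a conjugate pair: the negative imaginary part first).


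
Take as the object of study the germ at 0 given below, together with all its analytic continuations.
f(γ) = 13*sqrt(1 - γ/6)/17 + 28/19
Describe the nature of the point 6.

The term (13/17)*sqrt(1 - γ/(6)) has argument 1 - 6/(6) = 0 at 6: a square-root (algebraic, two-sheeted) branch point; the remaining terms are analytic or single-valued there.

The point is an algebraic (square-root) branch point.


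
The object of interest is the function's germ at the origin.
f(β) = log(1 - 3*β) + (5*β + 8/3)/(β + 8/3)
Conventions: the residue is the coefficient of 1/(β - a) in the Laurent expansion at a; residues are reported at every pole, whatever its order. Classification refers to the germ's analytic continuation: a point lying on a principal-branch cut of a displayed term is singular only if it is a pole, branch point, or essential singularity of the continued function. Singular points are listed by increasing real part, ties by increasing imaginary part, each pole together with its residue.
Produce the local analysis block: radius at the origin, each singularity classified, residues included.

Denominator factor (β + 8/3): pole of order 1 at -8/3, modulus 8/3.
Branch term (1)*log(1 - β/(1/3)): its argument vanishes at β = 1/3, a logarithmic branch point, modulus 1/3.
The radius of convergence is the smallest modulus among the singular points: 1/3.
The branch term is analytic at -8/3 and contributes nothing to the residue; only the rational part matters.
At the order-1 pole -8/3 set g(β) = (β - (-8/3))*(rational part) = 5*β + 8/3.
Simple pole: residue = g(a) at a = -8/3, which is -32/3.
List the singular points by increasing real part (a conjugate pair: the negative imaginary part first).

Radius of convergence at 0: 1/3.
At -8/3: a pole of order 1; residue -32/3.
At 1/3: a logarithmic branch point.


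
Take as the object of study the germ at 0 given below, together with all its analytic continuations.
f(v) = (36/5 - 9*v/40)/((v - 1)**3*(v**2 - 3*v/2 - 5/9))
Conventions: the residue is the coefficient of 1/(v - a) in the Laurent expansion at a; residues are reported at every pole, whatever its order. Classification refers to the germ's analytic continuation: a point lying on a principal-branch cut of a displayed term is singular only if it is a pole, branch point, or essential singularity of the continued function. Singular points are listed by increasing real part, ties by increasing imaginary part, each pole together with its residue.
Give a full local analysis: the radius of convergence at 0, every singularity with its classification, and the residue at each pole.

Radius of convergence at 0: -3/4 + (1/12)*sqrt(161).
At 3/4 - (1/12)*sqrt(161): a pole of order 1; residue 524151/137180 - (3973293/22085980)*sqrt(161).
At 1: a pole of order 3; residue -524151/68590.
At 3/4 + (1/12)*sqrt(161): a pole of order 1; residue 524151/137180 + (3973293/22085980)*sqrt(161).

Denominator factor (v**2 - 3*v/2 - 5/9): discriminant 161/36, real irrational roots 3/4 + (1/12)*sqrt(161) and 3/4 - (1/12)*sqrt(161); poles of order 1, moduli 3/4 + (1/12)*sqrt(161) and -3/4 + (1/12)*sqrt(161).
Denominator factor (v - 1)^3: pole of order 3 at 1, modulus 1.
The radius of convergence is the smallest modulus among the singular points: -3/4 + (1/12)*sqrt(161).
The factor v**2 - 3*v/2 - 5/9 splits as (v - a)(v - a') with a = 3/4 - (1/12)*sqrt(161), a' = 3/4 + (1/12)*sqrt(161). At the order-1 pole a set g(v) = (v - a)*f(v) = [(36/5 - 9*v/40)/(v - 1)**3] / (v - a').
Simple pole: residue = g(a) at a = 3/4 - (1/12)*sqrt(161), which is 524151/137180 - (3973293/22085980)*sqrt(161).
At the order-3 pole 1 set g(v) = (v - (1))^3*f(v) = (36/5 - 9*v/40)/(v**2 - 3*v/2 - 5/9).
Order-3 pole: residue = g''(a)/2; g''(1) = -524151/34295, so the residue is -524151/68590.
The factor v**2 - 3*v/2 - 5/9 splits as (v - a)(v - a') with a = 3/4 + (1/12)*sqrt(161), a' = 3/4 - (1/12)*sqrt(161). At the order-1 pole a set g(v) = (v - a)*f(v) = [(36/5 - 9*v/40)/(v - 1)**3] / (v - a').
Simple pole: residue = g(a) at a = 3/4 + (1/12)*sqrt(161), which is 524151/137180 + (3973293/22085980)*sqrt(161).
List the singular points by increasing real part (a conjugate pair: the negative imaginary part first).
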